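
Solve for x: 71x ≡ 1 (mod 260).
11

gcd(71, 260) = 1, so the inverse exists.
Extended Euclidean algorithm on (260, 71):
260 = 3 × 71 + 47  ⟹  47 = (1)·260 + (-3)·71
71 = 1 × 47 + 24  ⟹  24 = (-1)·260 + (4)·71
47 = 1 × 24 + 23  ⟹  23 = (2)·260 + (-7)·71
24 = 1 × 23 + 1  ⟹  1 = (-3)·260 + (11)·71
So (11)·71 ≡ 1 (mod 260), i.e. 71^(-1) ≡ 11 (mod 260).
Check: 71 × 11 = 781 ≡ 1 (mod 260)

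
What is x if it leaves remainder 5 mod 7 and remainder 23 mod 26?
75

Using Chinese Remainder Theorem:
M = 7 × 26 = 182
M1 = 26, M2 = 7
y1 = 26^(-1) mod 7 = 3
y2 = 7^(-1) mod 26 = 15
x = (5×26×3 + 23×7×15) mod 182 = 75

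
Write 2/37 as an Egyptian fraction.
1/19 + 1/703

Greedy algorithm:
2/37: ceiling(37/2) = 19, use 1/19
1/703: ceiling(703/1) = 703, use 1/703
Result: 2/37 = 1/19 + 1/703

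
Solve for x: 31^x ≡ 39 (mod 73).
19

Baby-step giant-step with step n = ⌈√73⌉ = 9.
Baby steps 31^j mod 73 (j:value) for j=0..8: 0:1, 1:31, 2:12, 3:7, 4:71, 5:11, 6:49, 7:59, 8:4.
Giant-step multiplier: 31^(-9) ≡ 31^(72-9) = 31^63 ≡ 63 (mod 73).
Giant steps γ_i = 39·63^i mod 73: γ_0=39, γ_1=48, γ_2=31 (in table at j=1).
x = i·n + j = 2·9 + 1 = 19.
Check: 31^19 ≡ 39 (mod 73).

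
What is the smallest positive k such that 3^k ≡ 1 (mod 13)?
3

13 is prime, so ord(3) divides φ(13) = 12.
Divisors of 12: 1, 2, 3, 4, 6, 12.
Repeated squaring: 3^1 ≡ 3, 3^2 ≡ 9, 3^4 ≡ 3, 3^8 ≡ 9 (mod 13).
Test 3^d mod 13 for each divisor d in increasing order:
3^1 ≡ 3
3^2 ≡ 9
3^3 = 3^2·3^1 ≡ 1  ← first divisor giving 1
The order is 3.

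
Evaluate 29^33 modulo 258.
161

Repeated squaring. Binary of 33 = 100001.
29^1 ≡ 29 (mod 258); 29^2 ≡ 67 (mod 258); 29^4 ≡ 103 (mod 258); 29^8 ≡ 31 (mod 258); 29^16 ≡ 187 (mod 258); 29^32 ≡ 139 (mod 258)
29^33 = 29^1 × 29^32 ≡ 161 (mod 258)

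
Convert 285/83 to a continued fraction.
[3; 2, 3, 3, 1, 2]

Euclidean algorithm steps:
285 = 3 × 83 + 36
83 = 2 × 36 + 11
36 = 3 × 11 + 3
11 = 3 × 3 + 2
3 = 1 × 2 + 1
2 = 2 × 1 + 0
Continued fraction: [3; 2, 3, 3, 1, 2]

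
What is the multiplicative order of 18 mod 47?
23

47 is prime, so ord(18) divides φ(47) = 46.
Divisors of 46: 1, 2, 23, 46.
Repeated squaring: 18^1 ≡ 18, 18^2 ≡ 42, 18^4 ≡ 25, 18^8 ≡ 14, 18^16 ≡ 8, 18^32 ≡ 17 (mod 47).
Test 18^d mod 47 for each divisor d in increasing order:
18^1 ≡ 18
18^2 ≡ 42
18^23 = 18^16·18^4·18^2·18^1 ≡ 1  ← first divisor giving 1
The order is 23.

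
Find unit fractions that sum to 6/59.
1/10 + 1/590

Greedy algorithm:
6/59: ceiling(59/6) = 10, use 1/10
1/590: ceiling(590/1) = 590, use 1/590
Result: 6/59 = 1/10 + 1/590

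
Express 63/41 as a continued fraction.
[1; 1, 1, 6, 3]

Euclidean algorithm steps:
63 = 1 × 41 + 22
41 = 1 × 22 + 19
22 = 1 × 19 + 3
19 = 6 × 3 + 1
3 = 3 × 1 + 0
Continued fraction: [1; 1, 1, 6, 3]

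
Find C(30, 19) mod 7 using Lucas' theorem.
0

Using Lucas' theorem:
Write n=30 and k=19 in base 7:
n in base 7: [4, 2]
k in base 7: [2, 5]
C(30,19) mod 7 = ∏ C(n_i, k_i) mod 7
Digit binomials (mod 7): C(4,2) = 6; C(2,5) = 0 (k_i > n_i)
Product: 6 × 0 = 0 ≡ 0 (mod 7)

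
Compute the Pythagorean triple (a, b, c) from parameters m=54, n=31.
(1955, 3348, 3877)

Euclid's formula: a = m² - n², b = 2mn, c = m² + n²
m = 54, n = 31
a = 54² - 31² = 2916 - 961 = 1955
b = 2 × 54 × 31 = 3348
c = 54² + 31² = 2916 + 961 = 3877
Verification: 1955² + 3348² = 3822025 + 11209104 = 15031129 = 3877² ✓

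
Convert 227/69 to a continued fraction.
[3; 3, 2, 4, 2]

Euclidean algorithm steps:
227 = 3 × 69 + 20
69 = 3 × 20 + 9
20 = 2 × 9 + 2
9 = 4 × 2 + 1
2 = 2 × 1 + 0
Continued fraction: [3; 3, 2, 4, 2]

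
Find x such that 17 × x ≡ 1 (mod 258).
167

gcd(17, 258) = 1, so the inverse exists.
Extended Euclidean algorithm on (258, 17):
258 = 15 × 17 + 3  ⟹  3 = (1)·258 + (-15)·17
17 = 5 × 3 + 2  ⟹  2 = (-5)·258 + (76)·17
3 = 1 × 2 + 1  ⟹  1 = (6)·258 + (-91)·17
So (-91)·17 ≡ 1 (mod 258), i.e. 17^(-1) ≡ -91 ≡ 167 (mod 258).
Check: 17 × 167 = 2839 ≡ 1 (mod 258)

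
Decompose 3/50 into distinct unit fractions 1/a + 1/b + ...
1/17 + 1/850

Greedy algorithm:
3/50: ceiling(50/3) = 17, use 1/17
1/850: ceiling(850/1) = 850, use 1/850
Result: 3/50 = 1/17 + 1/850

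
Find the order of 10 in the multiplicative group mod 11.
2

11 is prime, so ord(10) divides φ(11) = 10.
Divisors of 10: 1, 2, 5, 10.
Repeated squaring: 10^1 ≡ 10, 10^2 ≡ 1, 10^4 ≡ 1, 10^8 ≡ 1 (mod 11).
Test 10^d mod 11 for each divisor d in increasing order:
10^1 ≡ 10
10^2 ≡ 1  ← first divisor giving 1
The order is 2.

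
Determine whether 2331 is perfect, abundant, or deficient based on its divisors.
deficient

Proper divisors of 2331: sum = 1 + 3 + 7 + 9 + 21 + 37 + 63 + 111 + 259 + 333 + 777 = 1621
Since 1621 < 2331, 2331 is deficient.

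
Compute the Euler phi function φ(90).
24

90 = 2 × 3^2 × 5
φ(n) = n × ∏(1 - 1/p) for each prime p dividing n
φ(90) = 90 × (1 - 1/2) × (1 - 1/3) × (1 - 1/5) = 24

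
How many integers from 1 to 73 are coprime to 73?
72

73 = 73
φ(n) = n × ∏(1 - 1/p) for each prime p dividing n
φ(73) = 73 × (1 - 1/73) = 72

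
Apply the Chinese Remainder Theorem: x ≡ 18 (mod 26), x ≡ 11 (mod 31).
538

Using Chinese Remainder Theorem:
M = 26 × 31 = 806
M1 = 31, M2 = 26
y1 = 31^(-1) mod 26 = 21
y2 = 26^(-1) mod 31 = 6
x = (18×31×21 + 11×26×6) mod 806 = 538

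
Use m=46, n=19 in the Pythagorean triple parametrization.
(1755, 1748, 2477)

Euclid's formula: a = m² - n², b = 2mn, c = m² + n²
m = 46, n = 19
a = 46² - 19² = 2116 - 361 = 1755
b = 2 × 46 × 19 = 1748
c = 46² + 19² = 2116 + 361 = 2477
Verification: 1755² + 1748² = 3080025 + 3055504 = 6135529 = 2477² ✓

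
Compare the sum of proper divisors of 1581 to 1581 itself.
deficient

Proper divisors of 1581: sum = 1 + 3 + 17 + 31 + 51 + 93 + 527 = 723
Since 723 < 1581, 1581 is deficient.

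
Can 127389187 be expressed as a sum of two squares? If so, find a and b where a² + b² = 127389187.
Not possible

Factorization: 127389187 = 37 × 151^3
By Fermat: n is sum of two squares iff every prime p ≡ 3 (mod 4) appears to even power.
Prime(s) ≡ 3 (mod 4) with odd exponent: [(151, 3)]
Therefore 127389187 cannot be expressed as a² + b².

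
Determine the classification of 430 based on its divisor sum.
deficient

Proper divisors of 430: sum = 1 + 2 + 5 + 10 + 43 + 86 + 215 = 362
Since 362 < 430, 430 is deficient.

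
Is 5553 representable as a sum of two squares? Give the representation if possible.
48² + 57² (a=48, b=57)

Factorization: 5553 = 3^2 × 617
By Fermat: n is sum of two squares iff every prime p ≡ 3 (mod 4) appears to even power.
All primes ≡ 3 (mod 4) appear to even power.
Search a = 0, 1, 2, … for 5553 - a² a perfect square: first hit at a = 48: 5553 - 2304 = 3249 = 57².
5553 = 48² + 57² = 2304 + 3249 ✓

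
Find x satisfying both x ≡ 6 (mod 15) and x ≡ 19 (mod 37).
426

Using Chinese Remainder Theorem:
M = 15 × 37 = 555
M1 = 37, M2 = 15
y1 = 37^(-1) mod 15 = 13
y2 = 15^(-1) mod 37 = 5
x = (6×37×13 + 19×15×5) mod 555 = 426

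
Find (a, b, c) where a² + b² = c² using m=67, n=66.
(133, 8844, 8845)

Euclid's formula: a = m² - n², b = 2mn, c = m² + n²
m = 67, n = 66
a = 67² - 66² = 4489 - 4356 = 133
b = 2 × 67 × 66 = 8844
c = 67² + 66² = 4489 + 4356 = 8845
Verification: 133² + 8844² = 17689 + 78216336 = 78234025 = 8845² ✓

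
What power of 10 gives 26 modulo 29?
13

Baby-step giant-step with step n = ⌈√29⌉ = 6.
Baby steps 10^j mod 29 (j:value) for j=0..5: 0:1, 1:10, 2:13, 3:14, 4:24, 5:8.
Giant-step multiplier: 10^(-6) ≡ 10^(28-6) = 10^22 ≡ 4 (mod 29).
Giant steps γ_i = 26·4^i mod 29: γ_0=26, γ_1=17, γ_2=10 (in table at j=1).
x = i·n + j = 2·6 + 1 = 13.
Check: 10^13 ≡ 26 (mod 29).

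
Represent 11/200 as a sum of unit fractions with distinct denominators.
1/19 + 1/423 + 1/229629 + 1/123035218200

Greedy algorithm:
11/200: ceiling(200/11) = 19, use 1/19
9/3800: ceiling(3800/9) = 423, use 1/423
7/1607400: ceiling(1607400/7) = 229629, use 1/229629
1/123035218200: ceiling(123035218200/1) = 123035218200, use 1/123035218200
Result: 11/200 = 1/19 + 1/423 + 1/229629 + 1/123035218200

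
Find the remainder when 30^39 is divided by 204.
72

Repeated squaring. Binary of 39 = 100111.
30^1 ≡ 30 (mod 204); 30^2 ≡ 84 (mod 204); 30^4 ≡ 120 (mod 204); 30^8 ≡ 120 (mod 204); 30^16 ≡ 120 (mod 204); 30^32 ≡ 120 (mod 204)
30^39 = 30^1 × 30^2 × 30^4 × 30^32 ≡ 72 (mod 204)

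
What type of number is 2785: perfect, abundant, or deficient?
deficient

Proper divisors of 2785: sum = 1 + 5 + 557 = 563
Since 563 < 2785, 2785 is deficient.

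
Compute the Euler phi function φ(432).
144

432 = 2^4 × 3^3
φ(n) = n × ∏(1 - 1/p) for each prime p dividing n
φ(432) = 432 × (1 - 1/2) × (1 - 1/3) = 144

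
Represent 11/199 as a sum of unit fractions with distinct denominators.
1/19 + 1/379 + 1/159223 + 1/28520799973 + 1/929641178371338400861 + 1/1008271507277592391123742528036634174730681 + 1/1219933718865393655364635368068124756713122928811333803786753398211072842948484537833 + 1/1860297848030936654742608399135821395565274404917258533393305147319524009551744684579405649080712180254407780735949179513154143641842892458088536544987153757401025882029 + 1/4614277444518045184646591832326467411359277711335974416082881814986405515888533562332069783067894981850924485553345190160771506460024406127868096951360637582674289834858262576425271895218431296391169922044160278696744025988461165811212428548328350795432691637759392474030879286312785400132190057899968737693594392669884878193448874327093 + 1/31937334502481972335865307630139228000187060941658399518862518849553429993133277230560087986574331290756232125775998863890963263813589266879406694561350952988662850757053371133819179770003609046815203982179108798005308113258134895569927488690118483730232440575942894680942308888321353318333183158977270294582315388855860989819894602178852719674244639951777398683083694723999674418435726557523519535770015019287382321071804865681731226989916286199314883016472947639367666251368202759691810399195092598892275413777035275182318485652713871000041272524440519262054008953943029365257325370839037761555465335452562216651250516983405134378252470216494582635109781712938341456418881 + 1/2039986670246850822853427080268636607703538330430958135006350872460188775376402385474575383380701179275926633909293920375037781006938834602683282504456671345800481611955974906577358109966753513899436209725756764159504134559394933538420714469300931804842468643272796657406808805007786178371184391663721349034183315512035012402176731111044506314978549915206516847224339930494935465558632905912262959736737614637514921726288403470224139024425700070180324623265095949577758695292697562554242228453440276043742370033993859881981612938703208463591285870376619588297958810138295747858827756577616148419423031480258559516303907719233914603343421735341220080271152090557188286289527661792734931298102513902518914250419121432886312102736349552224188669212688846219382874287241971706387850290821170997846726526589069990513808709560793139660289273086403155344460608865436195352720549406793512677065107181955781264579349071905411393100989250722104770801720673437692418988638492506057962758754921169589084980707251205329924087857682559921447010465898318288868258062129919867004394488124710647843586978379399594154917914477913086776811741840849911967039211773201428676384229432761943488196359561416605048969002045397348240530911560634680322446588472763785839765588633770016209055874572792498932175778494089116461654628549726895871636209026849103988563732410165441

Greedy algorithm:
11/199: ceiling(199/11) = 19, use 1/19
10/3781: ceiling(3781/10) = 379, use 1/379
9/1432999: ceiling(1432999/9) = 159223, use 1/159223
8/228166399777: ceiling(228166399777/8) = 28520799973, use 1/28520799973
7/6507488248599368806021: ceiling(6507488248599368806021/7) = 929641178371338400861, use 1/929641178371338400861
6/6049629043665554346742455168219805048384081: ceiling(6049629043665554346742455168219805048384081/6) = 1008271507277592391123742528036634174730681, use 1/1008271507277592391123742528036634174730681
5/6099668594326968276823176840340623783565614644056669018933766991055364214742422689161: ceiling(6099668594326968276823176840340623783565614644056669018933766991055364214742422689161/5) = 1219933718865393655364635368068124756713122928811333803786753398211072842948484537833, use 1/1219933718865393655364635368068124756713122928811333803786753398211072842948484537833
4/7441191392123746618970433596543285582261097619669034133573220589278096038206978738317622596322848721017631122943796718052616574567371569832354146179948615029604103528113: ceiling(7441191392123746618970433596543285582261097619669034133573220589278096038206978738317622596322848721017631122943796718052616574567371569832354146179948615029604103528113/4) = 1860297848030936654742608399135821395565274404917258533393305147319524009551744684579405649080712180254407780735949179513154143641842892458088536544987153757401025882029, use 1/1860297848030936654742608399135821395565274404917258533393305147319524009551744684579405649080712180254407780735949179513154143641842892458088536544987153757401025882029
3/13842832333554135553939775496979402234077833134007923248248645444959216547665600686996209349203684945552773456660035570482314519380073218383604290854081912748022869504574787729275815685655293889173509766132480836090232077965383497433637285644985052386298074913278177422092637858938356200396570173699906213080783178009654634580346622981277: ceiling(13842832333554135553939775496979402234077833134007923248248645444959216547665600686996209349203684945552773456660035570482314519380073218383604290854081912748022869504574787729275815685655293889173509766132480836090232077965383497433637285644985052386298074913278177422092637858938356200396570173699906213080783178009654634580346622981277/3) = 4614277444518045184646591832326467411359277711335974416082881814986405515888533562332069783067894981850924485553345190160771506460024406127868096951360637582674289834858262576425271895218431296391169922044160278696744025988461165811212428548328350795432691637759392474030879286312785400132190057899968737693594392669884878193448874327093, use 1/4614277444518045184646591832326467411359277711335974416082881814986405515888533562332069783067894981850924485553345190160771506460024406127868096951360637582674289834858262576425271895218431296391169922044160278696744025988461165811212428548328350795432691637759392474030879286312785400132190057899968737693594392669884878193448874327093
2/63874669004963944671730615260278456000374121883316799037725037699106859986266554461120175973148662581512464251551997727781926527627178533758813389122701905977325701514106742267638359540007218093630407964358217596010616226516269791139854977380236967460464881151885789361884617776642706636666366317954540589164630777711721979639789204357705439348489279903554797366167389447999348836871453115047039071540030038574764642143609731363462453979832572398629766032945895278735332502736405519383620798390185197784550827554070550364636971305427742000082545048881038524108017907886058730514650741678075523110930670905124433302501033966810268756504940432989165270219563425876682912837761: ceiling(63874669004963944671730615260278456000374121883316799037725037699106859986266554461120175973148662581512464251551997727781926527627178533758813389122701905977325701514106742267638359540007218093630407964358217596010616226516269791139854977380236967460464881151885789361884617776642706636666366317954540589164630777711721979639789204357705439348489279903554797366167389447999348836871453115047039071540030038574764642143609731363462453979832572398629766032945895278735332502736405519383620798390185197784550827554070550364636971305427742000082545048881038524108017907886058730514650741678075523110930670905124433302501033966810268756504940432989165270219563425876682912837761/2) = 31937334502481972335865307630139228000187060941658399518862518849553429993133277230560087986574331290756232125775998863890963263813589266879406694561350952988662850757053371133819179770003609046815203982179108798005308113258134895569927488690118483730232440575942894680942308888321353318333183158977270294582315388855860989819894602178852719674244639951777398683083694723999674418435726557523519535770015019287382321071804865681731226989916286199314883016472947639367666251368202759691810399195092598892275413777035275182318485652713871000041272524440519262054008953943029365257325370839037761555465335452562216651250516983405134378252470216494582635109781712938341456418881, use 1/31937334502481972335865307630139228000187060941658399518862518849553429993133277230560087986574331290756232125775998863890963263813589266879406694561350952988662850757053371133819179770003609046815203982179108798005308113258134895569927488690118483730232440575942894680942308888321353318333183158977270294582315388855860989819894602178852719674244639951777398683083694723999674418435726557523519535770015019287382321071804865681731226989916286199314883016472947639367666251368202759691810399195092598892275413777035275182318485652713871000041272524440519262054008953943029365257325370839037761555465335452562216651250516983405134378252470216494582635109781712938341456418881
1/2039986670246850822853427080268636607703538330430958135006350872460188775376402385474575383380701179275926633909293920375037781006938834602683282504456671345800481611955974906577358109966753513899436209725756764159504134559394933538420714469300931804842468643272796657406808805007786178371184391663721349034183315512035012402176731111044506314978549915206516847224339930494935465558632905912262959736737614637514921726288403470224139024425700070180324623265095949577758695292697562554242228453440276043742370033993859881981612938703208463591285870376619588297958810138295747858827756577616148419423031480258559516303907719233914603343421735341220080271152090557188286289527661792734931298102513902518914250419121432886312102736349552224188669212688846219382874287241971706387850290821170997846726526589069990513808709560793139660289273086403155344460608865436195352720549406793512677065107181955781264579349071905411393100989250722104770801720673437692418988638492506057962758754921169589084980707251205329924087857682559921447010465898318288868258062129919867004394488124710647843586978379399594154917914477913086776811741840849911967039211773201428676384229432761943488196359561416605048969002045397348240530911560634680322446588472763785839765588633770016209055874572792498932175778494089116461654628549726895871636209026849103988563732410165441: ceiling(2039986670246850822853427080268636607703538330430958135006350872460188775376402385474575383380701179275926633909293920375037781006938834602683282504456671345800481611955974906577358109966753513899436209725756764159504134559394933538420714469300931804842468643272796657406808805007786178371184391663721349034183315512035012402176731111044506314978549915206516847224339930494935465558632905912262959736737614637514921726288403470224139024425700070180324623265095949577758695292697562554242228453440276043742370033993859881981612938703208463591285870376619588297958810138295747858827756577616148419423031480258559516303907719233914603343421735341220080271152090557188286289527661792734931298102513902518914250419121432886312102736349552224188669212688846219382874287241971706387850290821170997846726526589069990513808709560793139660289273086403155344460608865436195352720549406793512677065107181955781264579349071905411393100989250722104770801720673437692418988638492506057962758754921169589084980707251205329924087857682559921447010465898318288868258062129919867004394488124710647843586978379399594154917914477913086776811741840849911967039211773201428676384229432761943488196359561416605048969002045397348240530911560634680322446588472763785839765588633770016209055874572792498932175778494089116461654628549726895871636209026849103988563732410165441/1) = 2039986670246850822853427080268636607703538330430958135006350872460188775376402385474575383380701179275926633909293920375037781006938834602683282504456671345800481611955974906577358109966753513899436209725756764159504134559394933538420714469300931804842468643272796657406808805007786178371184391663721349034183315512035012402176731111044506314978549915206516847224339930494935465558632905912262959736737614637514921726288403470224139024425700070180324623265095949577758695292697562554242228453440276043742370033993859881981612938703208463591285870376619588297958810138295747858827756577616148419423031480258559516303907719233914603343421735341220080271152090557188286289527661792734931298102513902518914250419121432886312102736349552224188669212688846219382874287241971706387850290821170997846726526589069990513808709560793139660289273086403155344460608865436195352720549406793512677065107181955781264579349071905411393100989250722104770801720673437692418988638492506057962758754921169589084980707251205329924087857682559921447010465898318288868258062129919867004394488124710647843586978379399594154917914477913086776811741840849911967039211773201428676384229432761943488196359561416605048969002045397348240530911560634680322446588472763785839765588633770016209055874572792498932175778494089116461654628549726895871636209026849103988563732410165441, use 1/2039986670246850822853427080268636607703538330430958135006350872460188775376402385474575383380701179275926633909293920375037781006938834602683282504456671345800481611955974906577358109966753513899436209725756764159504134559394933538420714469300931804842468643272796657406808805007786178371184391663721349034183315512035012402176731111044506314978549915206516847224339930494935465558632905912262959736737614637514921726288403470224139024425700070180324623265095949577758695292697562554242228453440276043742370033993859881981612938703208463591285870376619588297958810138295747858827756577616148419423031480258559516303907719233914603343421735341220080271152090557188286289527661792734931298102513902518914250419121432886312102736349552224188669212688846219382874287241971706387850290821170997846726526589069990513808709560793139660289273086403155344460608865436195352720549406793512677065107181955781264579349071905411393100989250722104770801720673437692418988638492506057962758754921169589084980707251205329924087857682559921447010465898318288868258062129919867004394488124710647843586978379399594154917914477913086776811741840849911967039211773201428676384229432761943488196359561416605048969002045397348240530911560634680322446588472763785839765588633770016209055874572792498932175778494089116461654628549726895871636209026849103988563732410165441
Result: 11/199 = 1/19 + 1/379 + 1/159223 + 1/28520799973 + 1/929641178371338400861 + 1/1008271507277592391123742528036634174730681 + 1/1219933718865393655364635368068124756713122928811333803786753398211072842948484537833 + 1/1860297848030936654742608399135821395565274404917258533393305147319524009551744684579405649080712180254407780735949179513154143641842892458088536544987153757401025882029 + 1/4614277444518045184646591832326467411359277711335974416082881814986405515888533562332069783067894981850924485553345190160771506460024406127868096951360637582674289834858262576425271895218431296391169922044160278696744025988461165811212428548328350795432691637759392474030879286312785400132190057899968737693594392669884878193448874327093 + 1/31937334502481972335865307630139228000187060941658399518862518849553429993133277230560087986574331290756232125775998863890963263813589266879406694561350952988662850757053371133819179770003609046815203982179108798005308113258134895569927488690118483730232440575942894680942308888321353318333183158977270294582315388855860989819894602178852719674244639951777398683083694723999674418435726557523519535770015019287382321071804865681731226989916286199314883016472947639367666251368202759691810399195092598892275413777035275182318485652713871000041272524440519262054008953943029365257325370839037761555465335452562216651250516983405134378252470216494582635109781712938341456418881 + 1/2039986670246850822853427080268636607703538330430958135006350872460188775376402385474575383380701179275926633909293920375037781006938834602683282504456671345800481611955974906577358109966753513899436209725756764159504134559394933538420714469300931804842468643272796657406808805007786178371184391663721349034183315512035012402176731111044506314978549915206516847224339930494935465558632905912262959736737614637514921726288403470224139024425700070180324623265095949577758695292697562554242228453440276043742370033993859881981612938703208463591285870376619588297958810138295747858827756577616148419423031480258559516303907719233914603343421735341220080271152090557188286289527661792734931298102513902518914250419121432886312102736349552224188669212688846219382874287241971706387850290821170997846726526589069990513808709560793139660289273086403155344460608865436195352720549406793512677065107181955781264579349071905411393100989250722104770801720673437692418988638492506057962758754921169589084980707251205329924087857682559921447010465898318288868258062129919867004394488124710647843586978379399594154917914477913086776811741840849911967039211773201428676384229432761943488196359561416605048969002045397348240530911560634680322446588472763785839765588633770016209055874572792498932175778494089116461654628549726895871636209026849103988563732410165441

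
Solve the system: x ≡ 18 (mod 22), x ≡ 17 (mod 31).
172

Using Chinese Remainder Theorem:
M = 22 × 31 = 682
M1 = 31, M2 = 22
y1 = 31^(-1) mod 22 = 5
y2 = 22^(-1) mod 31 = 24
x = (18×31×5 + 17×22×24) mod 682 = 172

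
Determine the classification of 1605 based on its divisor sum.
deficient

Proper divisors of 1605: sum = 1 + 3 + 5 + 15 + 107 + 321 + 535 = 987
Since 987 < 1605, 1605 is deficient.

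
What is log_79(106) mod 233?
229

Baby-step giant-step with step n = ⌈√233⌉ = 16.
Baby steps 79^j mod 233 (j:value) for j=0..15: 0:1, 1:79, 2:183, 3:11, 4:170, 5:149, 6:121, 7:6, 8:8, 9:166, 10:66, 11:88, 12:195, 13:27, 14:36, 15:48.
Giant-step multiplier: 79^(-16) ≡ 79^(232-16) = 79^216 ≡ 142 (mod 233).
Giant steps γ_i = 106·142^i mod 233: γ_0=106, γ_1=140, γ_2=75, γ_3=165, γ_4=130, γ_5=53, γ_6=70, γ_7=154, γ_8=199, γ_9=65, γ_10=143, γ_11=35, γ_12=77, γ_13=216, γ_14=149 (in table at j=5).
x = i·n + j = 14·16 + 5 = 229.
Check: 79^229 ≡ 106 (mod 233).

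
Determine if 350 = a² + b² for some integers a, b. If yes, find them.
Not possible

Factorization: 350 = 2 × 5^2 × 7
By Fermat: n is sum of two squares iff every prime p ≡ 3 (mod 4) appears to even power.
Prime(s) ≡ 3 (mod 4) with odd exponent: [(7, 1)]
Therefore 350 cannot be expressed as a² + b².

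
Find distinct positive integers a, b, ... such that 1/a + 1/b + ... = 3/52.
1/18 + 1/468

Greedy algorithm:
3/52: ceiling(52/3) = 18, use 1/18
1/468: ceiling(468/1) = 468, use 1/468
Result: 3/52 = 1/18 + 1/468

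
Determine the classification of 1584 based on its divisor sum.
abundant

Proper divisors of 1584: sum = 1 + 2 + 3 + 4 + 6 + 8 + 9 + 11 + ... + 264 + 396 + 528 + 792 (29 divisors) = 3252
Since 3252 > 1584, 1584 is abundant.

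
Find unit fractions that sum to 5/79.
1/16 + 1/1264

Greedy algorithm:
5/79: ceiling(79/5) = 16, use 1/16
1/1264: ceiling(1264/1) = 1264, use 1/1264
Result: 5/79 = 1/16 + 1/1264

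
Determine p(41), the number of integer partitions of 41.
44583

p(n) counts ways to write n as a sum of positive integers (order ignored).
Euler's pentagonal recurrence: p(k) = p(k-1) + p(k-2) - p(k-5) - p(k-7) + p(k-12) + p(k-15) - ... (offsets j(3j∓1)/2, signs ++--, p(0)=1, p(<0)=0).
DP table for k = 0..40: p(0)=1, p(1)=1, p(2)=2, p(3)=3, p(4)=5, p(5)=7, p(6)=11, p(7)=15, p(8)=22, p(9)=30, p(10)=42, p(11)=56, p(12)=77, p(13)=101, p(14)=135, p(15)=176, p(16)=231, p(17)=297, p(18)=385, p(19)=490, p(20)=627, p(21)=792, p(22)=1002, p(23)=1255, p(24)=1575, p(25)=1958, p(26)=2436, p(27)=3010, p(28)=3718, p(29)=4565, p(30)=5604, p(31)=6842, p(32)=8349, p(33)=10143, p(34)=12310, p(35)=14883, p(36)=17977, p(37)=21637, p(38)=26015, p(39)=31185, p(40)=37338.
Final step: p(41) = p(40) + p(39) - p(36) - p(34) + p(29) + p(26) - p(19) - p(15) + p(6) + p(1)
= 37338 + 31185 - 17977 - 12310 + 4565 + 2436 - 490 - 176 + 11 + 1
= 44583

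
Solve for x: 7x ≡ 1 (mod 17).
5

gcd(7, 17) = 1, so the inverse exists.
Extended Euclidean algorithm on (17, 7):
17 = 2 × 7 + 3  ⟹  3 = (1)·17 + (-2)·7
7 = 2 × 3 + 1  ⟹  1 = (-2)·17 + (5)·7
So (5)·7 ≡ 1 (mod 17), i.e. 7^(-1) ≡ 5 (mod 17).
Check: 7 × 5 = 35 ≡ 1 (mod 17)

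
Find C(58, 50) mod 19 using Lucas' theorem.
0

Using Lucas' theorem:
Write n=58 and k=50 in base 19:
n in base 19: [3, 1]
k in base 19: [2, 12]
C(58,50) mod 19 = ∏ C(n_i, k_i) mod 19
Digit binomials (mod 19): C(3,2) = 3; C(1,12) = 0 (k_i > n_i)
Product: 3 × 0 = 0 ≡ 0 (mod 19)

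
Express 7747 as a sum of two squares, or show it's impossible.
Not possible

Factorization: 7747 = 61 × 127
By Fermat: n is sum of two squares iff every prime p ≡ 3 (mod 4) appears to even power.
Prime(s) ≡ 3 (mod 4) with odd exponent: [(127, 1)]
Therefore 7747 cannot be expressed as a² + b².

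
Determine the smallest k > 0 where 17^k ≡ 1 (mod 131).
130

131 is prime, so ord(17) divides φ(131) = 130.
Divisors of 130: 1, 2, 5, 10, 13, 26, 65, 130.
Repeated squaring: 17^1 ≡ 17, 17^2 ≡ 27, 17^4 ≡ 74, 17^8 ≡ 105, 17^16 ≡ 21, 17^32 ≡ 48, 17^64 ≡ 77, 17^128 ≡ 34 (mod 131).
Test 17^d mod 131 for each divisor d in increasing order:
17^1 ≡ 17
17^2 ≡ 27
17^5 = 17^4·17^1 ≡ 79
17^10 = 17^8·17^2 ≡ 84
17^13 = 17^8·17^4·17^1 ≡ 42
17^26 = 17^16·17^8·17^2 ≡ 61
17^65 = 17^64·17^1 ≡ 130
17^130 = 17^128·17^2 ≡ 1  ← first divisor giving 1
The order is 130.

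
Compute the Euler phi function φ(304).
144

304 = 2^4 × 19
φ(n) = n × ∏(1 - 1/p) for each prime p dividing n
φ(304) = 304 × (1 - 1/2) × (1 - 1/19) = 144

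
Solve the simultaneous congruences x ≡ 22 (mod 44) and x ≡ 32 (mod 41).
770

Using Chinese Remainder Theorem:
M = 44 × 41 = 1804
M1 = 41, M2 = 44
y1 = 41^(-1) mod 44 = 29
y2 = 44^(-1) mod 41 = 14
x = (22×41×29 + 32×44×14) mod 1804 = 770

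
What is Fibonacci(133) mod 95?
13

Matrix identity: Q^n = [[F_(n+1), F_n], [F_n, F_(n-1)]] with Q = [[1,1],[1,0]].
n = 133 = 10000101₂. Square-and-multiply, entries mod 95:
Q^1 = [[1,1],[1,0]]
Q^2 = (Q^1)² = [[2,1],[1,1]]
Q^4 = (Q^2)² = [[5,3],[3,2]]
Q^8 = (Q^4)² = [[34,21],[21,13]]
Q^16 = (Q^8)² = [[77,37],[37,40]]
Q^33 = (Q^16)²·Q = [[37,78],[78,54]]
Q^66 = (Q^33)² = [[43,68],[68,70]]
Q^133 = (Q^66)²·Q = [[2,13],[13,84]]
F_133 mod 95 = Q^133[0][1] = 13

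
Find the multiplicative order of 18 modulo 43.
42

43 is prime, so ord(18) divides φ(43) = 42.
Divisors of 42: 1, 2, 3, 6, 7, 14, 21, 42.
Repeated squaring: 18^1 ≡ 18, 18^2 ≡ 23, 18^4 ≡ 13, 18^8 ≡ 40, 18^16 ≡ 9, 18^32 ≡ 38 (mod 43).
Test 18^d mod 43 for each divisor d in increasing order:
18^1 ≡ 18
18^2 ≡ 23
18^3 = 18^2·18^1 ≡ 27
18^6 = 18^4·18^2 ≡ 41
18^7 = 18^4·18^2·18^1 ≡ 7
18^14 = 18^8·18^4·18^2 ≡ 6
18^21 = 18^16·18^4·18^1 ≡ 42
18^42 = 18^32·18^8·18^2 ≡ 1  ← first divisor giving 1
The order is 42.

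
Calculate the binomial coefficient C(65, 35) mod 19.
0

Using Lucas' theorem:
Write n=65 and k=35 in base 19:
n in base 19: [3, 8]
k in base 19: [1, 16]
C(65,35) mod 19 = ∏ C(n_i, k_i) mod 19
Digit binomials (mod 19): C(3,1) = 3; C(8,16) = 0 (k_i > n_i)
Product: 3 × 0 = 0 ≡ 0 (mod 19)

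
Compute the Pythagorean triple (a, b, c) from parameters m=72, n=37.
(3815, 5328, 6553)

Euclid's formula: a = m² - n², b = 2mn, c = m² + n²
m = 72, n = 37
a = 72² - 37² = 5184 - 1369 = 3815
b = 2 × 72 × 37 = 5328
c = 72² + 37² = 5184 + 1369 = 6553
Verification: 3815² + 5328² = 14554225 + 28387584 = 42941809 = 6553² ✓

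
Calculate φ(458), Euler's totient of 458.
228

458 = 2 × 229
φ(n) = n × ∏(1 - 1/p) for each prime p dividing n
φ(458) = 458 × (1 - 1/2) × (1 - 1/229) = 228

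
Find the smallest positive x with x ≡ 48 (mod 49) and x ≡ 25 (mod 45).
1420

Using Chinese Remainder Theorem:
M = 49 × 45 = 2205
M1 = 45, M2 = 49
y1 = 45^(-1) mod 49 = 12
y2 = 49^(-1) mod 45 = 34
x = (48×45×12 + 25×49×34) mod 2205 = 1420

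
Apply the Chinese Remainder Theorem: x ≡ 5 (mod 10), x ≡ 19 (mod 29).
135

Using Chinese Remainder Theorem:
M = 10 × 29 = 290
M1 = 29, M2 = 10
y1 = 29^(-1) mod 10 = 9
y2 = 10^(-1) mod 29 = 3
x = (5×29×9 + 19×10×3) mod 290 = 135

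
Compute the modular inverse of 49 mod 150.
49

gcd(49, 150) = 1, so the inverse exists.
Extended Euclidean algorithm on (150, 49):
150 = 3 × 49 + 3  ⟹  3 = (1)·150 + (-3)·49
49 = 16 × 3 + 1  ⟹  1 = (-16)·150 + (49)·49
So (49)·49 ≡ 1 (mod 150), i.e. 49^(-1) ≡ 49 (mod 150).
Check: 49 × 49 = 2401 ≡ 1 (mod 150)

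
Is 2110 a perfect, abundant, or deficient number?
deficient

Proper divisors of 2110: sum = 1 + 2 + 5 + 10 + 211 + 422 + 1055 = 1706
Since 1706 < 2110, 2110 is deficient.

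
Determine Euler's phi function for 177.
116

177 = 3 × 59
φ(n) = n × ∏(1 - 1/p) for each prime p dividing n
φ(177) = 177 × (1 - 1/3) × (1 - 1/59) = 116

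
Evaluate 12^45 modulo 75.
57

Repeated squaring. Binary of 45 = 101101.
12^1 ≡ 12 (mod 75); 12^2 ≡ 69 (mod 75); 12^4 ≡ 36 (mod 75); 12^8 ≡ 21 (mod 75); 12^16 ≡ 66 (mod 75); 12^32 ≡ 6 (mod 75)
12^45 = 12^1 × 12^4 × 12^8 × 12^32 ≡ 57 (mod 75)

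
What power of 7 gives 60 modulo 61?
30

Baby-step giant-step with step n = ⌈√61⌉ = 8.
Baby steps 7^j mod 61 (j:value) for j=0..7: 0:1, 1:7, 2:49, 3:38, 4:22, 5:32, 6:41, 7:43.
Giant-step multiplier: 7^(-8) ≡ 7^(60-8) = 7^52 ≡ 15 (mod 61).
Giant steps γ_i = 60·15^i mod 61: γ_0=60, γ_1=46, γ_2=19, γ_3=41 (in table at j=6).
x = i·n + j = 3·8 + 6 = 30.
Check: 7^30 ≡ 60 (mod 61).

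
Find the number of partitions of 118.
1482074143

p(n) counts ways to write n as a sum of positive integers (order ignored).
Euler's pentagonal recurrence: p(k) = p(k-1) + p(k-2) - p(k-5) - p(k-7) + p(k-12) + p(k-15) - ... (offsets j(3j∓1)/2, signs ++--, p(0)=1, p(<0)=0).
DP table for k = 0..117: p(0)=1, p(1)=1, p(2)=2, p(3)=3, p(4)=5, p(5)=7, p(6)=11, p(7)=15, p(8)=22, p(9)=30, p(10)=42, p(11)=56, p(12)=77, p(13)=101, p(14)=135, p(15)=176, p(16)=231, p(17)=297, p(18)=385, p(19)=490, p(20)=627, p(21)=792, p(22)=1002, p(23)=1255, p(24)=1575, p(25)=1958, p(26)=2436, p(27)=3010, p(28)=3718, p(29)=4565, p(30)=5604, p(31)=6842, p(32)=8349, p(33)=10143, p(34)=12310, p(35)=14883, p(36)=17977, p(37)=21637, p(38)=26015, p(39)=31185, p(40)=37338, p(41)=44583, p(42)=53174, p(43)=63261, p(44)=75175, p(45)=89134, p(46)=105558, p(47)=124754, p(48)=147273, p(49)=173525, p(50)=204226, p(51)=239943, p(52)=281589, p(53)=329931, p(54)=386155, p(55)=451276, p(56)=526823, p(57)=614154, p(58)=715220, p(59)=831820, p(60)=966467, p(61)=1121505, p(62)=1300156, p(63)=1505499, p(64)=1741630, p(65)=2012558, p(66)=2323520, p(67)=2679689, p(68)=3087735, p(69)=3554345, p(70)=4087968, p(71)=4697205, p(72)=5392783, p(73)=6185689, p(74)=7089500, p(75)=8118264, p(76)=9289091, p(77)=10619863, p(78)=12132164, p(79)=13848650, p(80)=15796476, p(81)=18004327, p(82)=20506255, p(83)=23338469, p(84)=26543660, p(85)=30167357, p(86)=34262962, p(87)=38887673, p(88)=44108109, p(89)=49995925, p(90)=56634173, p(91)=64112359, p(92)=72533807, p(93)=82010177, p(94)=92669720, p(95)=104651419, p(96)=118114304, p(97)=133230930, p(98)=150198136, p(99)=169229875, p(100)=190569292, p(101)=214481126, p(102)=241265379, p(103)=271248950, p(104)=304801365, p(105)=342325709, p(106)=384276336, p(107)=431149389, p(108)=483502844, p(109)=541946240, p(110)=607163746, p(111)=679903203, p(112)=761002156, p(113)=851376628, p(114)=952050665, p(115)=1064144451, p(116)=1188908248, p(117)=1327710076.
Final step: p(118) = p(117) + p(116) - p(113) - p(111) + p(106) + p(103) - p(96) - p(92) + p(83) + p(78) - p(67) - p(61) + p(48) + p(41) - p(26) - p(18) + p(1)
= 1327710076 + 1188908248 - 851376628 - 679903203 + 384276336 + 271248950 - 118114304 - 72533807 + 23338469 + 12132164 - 2679689 - 1121505 + 147273 + 44583 - 2436 - 385 + 1
= 1482074143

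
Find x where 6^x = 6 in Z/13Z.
1

Baby-step giant-step with step n = ⌈√13⌉ = 4.
Baby steps 6^j mod 13 (j:value) for j=0..3: 0:1, 1:6, 2:10, 3:8.
h = 6 is already in the table at j=1, so x = 1.
Check: 6^1 ≡ 6 (mod 13).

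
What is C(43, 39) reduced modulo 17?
7

Using Lucas' theorem:
Write n=43 and k=39 in base 17:
n in base 17: [2, 9]
k in base 17: [2, 5]
C(43,39) mod 17 = ∏ C(n_i, k_i) mod 17
Digit binomials (mod 17): C(2,2) = 1; C(9,5) = 126 ≡ 7
Product: 1 × 7 = 7 ≡ 7 (mod 17)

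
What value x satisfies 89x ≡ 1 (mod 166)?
97

gcd(89, 166) = 1, so the inverse exists.
Extended Euclidean algorithm on (166, 89):
166 = 1 × 89 + 77  ⟹  77 = (1)·166 + (-1)·89
89 = 1 × 77 + 12  ⟹  12 = (-1)·166 + (2)·89
77 = 6 × 12 + 5  ⟹  5 = (7)·166 + (-13)·89
12 = 2 × 5 + 2  ⟹  2 = (-15)·166 + (28)·89
5 = 2 × 2 + 1  ⟹  1 = (37)·166 + (-69)·89
So (-69)·89 ≡ 1 (mod 166), i.e. 89^(-1) ≡ -69 ≡ 97 (mod 166).
Check: 89 × 97 = 8633 ≡ 1 (mod 166)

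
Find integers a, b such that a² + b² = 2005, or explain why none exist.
18² + 41² (a=18, b=41)

Factorization: 2005 = 5 × 401
By Fermat: n is sum of two squares iff every prime p ≡ 3 (mod 4) appears to even power.
All primes ≡ 3 (mod 4) appear to even power.
Search a = 0, 1, 2, … for 2005 - a² a perfect square: first hit at a = 18: 2005 - 324 = 1681 = 41².
2005 = 18² + 41² = 324 + 1681 ✓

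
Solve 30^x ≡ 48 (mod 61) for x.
50

Baby-step giant-step with step n = ⌈√61⌉ = 8.
Baby steps 30^j mod 61 (j:value) for j=0..7: 0:1, 1:30, 2:46, 3:38, 4:42, 5:40, 6:41, 7:10.
Giant-step multiplier: 30^(-8) ≡ 30^(60-8) = 30^52 ≡ 12 (mod 61).
Giant steps γ_i = 48·12^i mod 61: γ_0=48, γ_1=27, γ_2=19, γ_3=45, γ_4=52, γ_5=14, γ_6=46 (in table at j=2).
x = i·n + j = 6·8 + 2 = 50.
Check: 30^50 ≡ 48 (mod 61).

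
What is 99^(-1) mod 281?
88

gcd(99, 281) = 1, so the inverse exists.
Extended Euclidean algorithm on (281, 99):
281 = 2 × 99 + 83  ⟹  83 = (1)·281 + (-2)·99
99 = 1 × 83 + 16  ⟹  16 = (-1)·281 + (3)·99
83 = 5 × 16 + 3  ⟹  3 = (6)·281 + (-17)·99
16 = 5 × 3 + 1  ⟹  1 = (-31)·281 + (88)·99
So (88)·99 ≡ 1 (mod 281), i.e. 99^(-1) ≡ 88 (mod 281).
Check: 99 × 88 = 8712 ≡ 1 (mod 281)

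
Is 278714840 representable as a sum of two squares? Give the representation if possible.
Not possible

Factorization: 278714840 = 2^3 × 5 × 191^3
By Fermat: n is sum of two squares iff every prime p ≡ 3 (mod 4) appears to even power.
Prime(s) ≡ 3 (mod 4) with odd exponent: [(191, 3)]
Therefore 278714840 cannot be expressed as a² + b².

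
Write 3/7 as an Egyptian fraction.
1/3 + 1/11 + 1/231

Greedy algorithm:
3/7: ceiling(7/3) = 3, use 1/3
2/21: ceiling(21/2) = 11, use 1/11
1/231: ceiling(231/1) = 231, use 1/231
Result: 3/7 = 1/3 + 1/11 + 1/231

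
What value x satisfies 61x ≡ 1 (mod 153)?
148

gcd(61, 153) = 1, so the inverse exists.
Extended Euclidean algorithm on (153, 61):
153 = 2 × 61 + 31  ⟹  31 = (1)·153 + (-2)·61
61 = 1 × 31 + 30  ⟹  30 = (-1)·153 + (3)·61
31 = 1 × 30 + 1  ⟹  1 = (2)·153 + (-5)·61
So (-5)·61 ≡ 1 (mod 153), i.e. 61^(-1) ≡ -5 ≡ 148 (mod 153).
Check: 61 × 148 = 9028 ≡ 1 (mod 153)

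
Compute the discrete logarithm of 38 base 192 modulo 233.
128

Baby-step giant-step with step n = ⌈√233⌉ = 16.
Baby steps 192^j mod 233 (j:value) for j=0..15: 0:1, 1:192, 2:50, 3:47, 4:170, 5:20, 6:112, 7:68, 8:8, 9:138, 10:167, 11:143, 12:195, 13:160, 14:197, 15:78.
Giant-step multiplier: 192^(-16) ≡ 192^(232-16) = 192^216 ≡ 142 (mod 233).
Giant steps γ_i = 38·142^i mod 233: γ_0=38, γ_1=37, γ_2=128, γ_3=2, γ_4=51, γ_5=19, γ_6=135, γ_7=64, γ_8=1 (in table at j=0).
x = i·n + j = 8·16 + 0 = 128.
Check: 192^128 ≡ 38 (mod 233).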